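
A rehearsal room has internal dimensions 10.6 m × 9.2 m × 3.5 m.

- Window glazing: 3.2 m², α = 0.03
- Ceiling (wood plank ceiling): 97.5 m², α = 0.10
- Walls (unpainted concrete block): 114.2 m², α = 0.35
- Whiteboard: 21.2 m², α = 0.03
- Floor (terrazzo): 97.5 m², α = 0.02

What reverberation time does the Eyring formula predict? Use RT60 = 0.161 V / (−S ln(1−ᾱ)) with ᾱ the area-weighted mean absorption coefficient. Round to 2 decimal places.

Total surface area S = 3.2 + 97.5 + 114.2 + 21.2 + 97.5 = 333.6 m².
Absorption A = 3.2·0.03 + 97.5·0.10 + 114.2·0.35 + 21.2·0.03 + 97.5·0.02 = 52.402 sabins.
Mean coefficient ᾱ = A/S = 0.1571.
−S·ln(1−ᾱ) = −333.6 × ln(1 − 0.1571) = 57.015.
V = 10.6 × 9.2 × 3.5 = 341.32 m³.
T = 0.161·V/[−S·ln(1−ᾱ)] = 0.161·341.32/57.015 = 0.96 s.

0.96 seconds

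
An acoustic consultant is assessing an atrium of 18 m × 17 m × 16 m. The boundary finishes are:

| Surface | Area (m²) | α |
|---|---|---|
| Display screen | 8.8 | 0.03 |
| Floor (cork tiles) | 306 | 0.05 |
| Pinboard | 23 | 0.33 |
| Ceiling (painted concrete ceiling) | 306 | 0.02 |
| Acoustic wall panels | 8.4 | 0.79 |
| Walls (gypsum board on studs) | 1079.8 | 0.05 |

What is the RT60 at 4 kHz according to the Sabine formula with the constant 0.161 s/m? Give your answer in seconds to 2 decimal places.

8.77 seconds

Equivalent absorption area: A = 8.8·0.03 + 306·0.05 + 23·0.33 + 306·0.02 + 8.4·0.79 + 1079.8·0.05 = 89.900 m².
V = 18·17·16 = 4896 m³.
Sabine: RT60 = 0.161 × 4896 / 89.900 = 8.77 s.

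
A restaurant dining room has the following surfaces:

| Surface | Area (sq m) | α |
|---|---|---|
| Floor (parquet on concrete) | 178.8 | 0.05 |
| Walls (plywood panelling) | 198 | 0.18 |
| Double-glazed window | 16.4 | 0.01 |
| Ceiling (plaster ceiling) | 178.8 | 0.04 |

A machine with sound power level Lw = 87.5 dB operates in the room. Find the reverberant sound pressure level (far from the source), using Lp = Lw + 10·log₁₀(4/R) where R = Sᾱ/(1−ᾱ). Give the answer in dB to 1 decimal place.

76.0 dB

Σ(Sᵢαᵢ) = 178.8·0.05 + 198·0.18 + 16.4·0.01 + 178.8·0.04 = 51.896; total area S = 572.0 sq m.
ᾱ = 0.0907, so room constant R = A/(1−ᾱ) = 57.072 sq m.
Lp = 87.5 + 10·log₁₀(4/57.072) = 87.5 + (-11.54) = 76.0 dB.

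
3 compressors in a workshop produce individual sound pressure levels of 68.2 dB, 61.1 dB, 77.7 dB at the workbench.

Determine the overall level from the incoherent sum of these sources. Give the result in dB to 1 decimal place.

78.2 dB

Converting to relative power and adding: 10^(68.2/10) + 10^(61.1/10) + 10^(77.7/10) = 6.678e+07.
Back to dB: 10·log₁₀ Σ = 78.2 dB.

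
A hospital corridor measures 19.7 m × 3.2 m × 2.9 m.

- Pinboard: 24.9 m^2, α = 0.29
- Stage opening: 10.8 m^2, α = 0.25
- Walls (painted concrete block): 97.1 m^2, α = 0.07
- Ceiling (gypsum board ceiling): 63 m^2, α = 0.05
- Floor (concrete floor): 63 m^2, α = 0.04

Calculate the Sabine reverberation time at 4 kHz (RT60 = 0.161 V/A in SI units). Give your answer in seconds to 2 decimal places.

Total absorption A = 24.9*0.29 + 10.8*0.25 + 97.1*0.07 + 63*0.05 + 63*0.04
  = 7.221 + 2.700 + 6.797 + 3.150 + 2.520 = 22.388 m^2 sabins.
Room volume: 182.816 m³.
Sabine: RT60 = 0.161 × 182.816 / 22.388 = 1.31 s.

1.31 s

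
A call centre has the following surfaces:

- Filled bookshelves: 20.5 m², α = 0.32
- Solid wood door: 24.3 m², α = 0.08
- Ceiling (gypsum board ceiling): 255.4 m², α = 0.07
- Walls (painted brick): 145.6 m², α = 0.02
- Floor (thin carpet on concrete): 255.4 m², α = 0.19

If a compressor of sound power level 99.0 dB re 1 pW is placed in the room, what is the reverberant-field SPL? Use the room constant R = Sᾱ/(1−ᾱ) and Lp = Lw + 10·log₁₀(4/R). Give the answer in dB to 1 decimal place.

85.6 dB

Σ(Sᵢαᵢ) = 20.5×0.32 + 24.3×0.08 + 255.4×0.07 + 145.6×0.02 + 255.4×0.19 = 77.820; total area S = 701.2 m².
ᾱ = 0.1110, so room constant R = A/(1−ᾱ) = 87.537 m².
Lp = Lw + 10 log₁₀(4/R) = 99.0 -13.40 = 85.6 dB.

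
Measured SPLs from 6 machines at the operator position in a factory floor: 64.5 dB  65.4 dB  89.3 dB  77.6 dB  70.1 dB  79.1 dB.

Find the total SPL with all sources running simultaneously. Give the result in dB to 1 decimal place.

Σ 10^(Lᵢ/10) = 1.006e+09.
Combined level = 10 log₁₀(1.006e+09) = 90.0 dB.

90.0 dB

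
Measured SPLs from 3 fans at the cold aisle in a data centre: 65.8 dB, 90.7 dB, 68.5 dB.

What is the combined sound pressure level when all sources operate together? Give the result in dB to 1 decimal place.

90.7 dB

Converting to relative power and adding: 10^(65.8/10) + 10^(90.7/10) + 10^(68.5/10) = 1.186e+09.
L_total = 10·log₁₀(1.186e+09) = 90.7 dB.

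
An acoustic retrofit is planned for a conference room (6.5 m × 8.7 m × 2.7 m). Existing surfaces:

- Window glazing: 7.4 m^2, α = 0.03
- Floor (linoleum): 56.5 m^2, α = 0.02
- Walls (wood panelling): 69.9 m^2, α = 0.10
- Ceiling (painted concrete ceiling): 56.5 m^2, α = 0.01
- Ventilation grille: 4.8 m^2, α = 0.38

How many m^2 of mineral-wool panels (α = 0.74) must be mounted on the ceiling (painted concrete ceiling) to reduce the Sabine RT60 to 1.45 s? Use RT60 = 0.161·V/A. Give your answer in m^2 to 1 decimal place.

Summing Sᵢαᵢ: 0.222 + 1.130 + 6.990 + 0.565 + 1.824 → A₁ = 10.731 sabins.
V = 152.685 m³. Target absorption A₂ = 0.161 × 152.685 / 1.45 = 16.953 sabins.
ΔA needed = 16.953 − 10.731 = 6.222 sabins.
Each m^2 of panel replacing the ceiling (painted concrete ceiling) adds (0.74 − 0.01) = 0.73 sabins.
Panel area = 6.222 / 0.73 = 8.5 m^2.

8.5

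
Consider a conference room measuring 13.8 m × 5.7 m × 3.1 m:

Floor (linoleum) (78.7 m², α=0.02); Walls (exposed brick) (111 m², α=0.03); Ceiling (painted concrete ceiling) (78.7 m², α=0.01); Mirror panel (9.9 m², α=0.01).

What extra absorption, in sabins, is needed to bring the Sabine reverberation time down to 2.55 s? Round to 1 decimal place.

Equivalent absorption area: A₁ = 78.7·0.02 + 111·0.03 + 78.7·0.01 + 9.9·0.01 = 5.790 m².
V = 243.846 m³. Required absorption A₂ = 0.161 × 243.846 / 2.55 = 15.396 sabins.
Additional absorption ΔA = 15.396 − 5.790 = 9.6 sabins.

9.6 sabins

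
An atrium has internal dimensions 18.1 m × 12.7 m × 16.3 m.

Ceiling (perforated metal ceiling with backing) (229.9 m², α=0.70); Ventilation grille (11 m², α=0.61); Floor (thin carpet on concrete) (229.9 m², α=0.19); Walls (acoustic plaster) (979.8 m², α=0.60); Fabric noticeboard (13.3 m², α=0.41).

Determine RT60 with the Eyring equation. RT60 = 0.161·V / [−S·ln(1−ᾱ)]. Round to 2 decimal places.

S = Σ Sᵢ = 1463.9 m².
Σ(Sᵢαᵢ) = 229.9×0.70 + 11×0.61 + 229.9×0.19 + 979.8×0.60 + 13.3×0.41 = 804.654.
Mean coefficient ᾱ = A/S = 0.5497.
Eyring denominator: −S ln(1−ᾱ) = 1167.960.
V = 18.1 × 12.7 × 16.3 = 3746.881 m³.
T = 0.161·V/[−S·ln(1−ᾱ)] = 0.161·3746.881/1167.960 = 0.52 s.

0.52 seconds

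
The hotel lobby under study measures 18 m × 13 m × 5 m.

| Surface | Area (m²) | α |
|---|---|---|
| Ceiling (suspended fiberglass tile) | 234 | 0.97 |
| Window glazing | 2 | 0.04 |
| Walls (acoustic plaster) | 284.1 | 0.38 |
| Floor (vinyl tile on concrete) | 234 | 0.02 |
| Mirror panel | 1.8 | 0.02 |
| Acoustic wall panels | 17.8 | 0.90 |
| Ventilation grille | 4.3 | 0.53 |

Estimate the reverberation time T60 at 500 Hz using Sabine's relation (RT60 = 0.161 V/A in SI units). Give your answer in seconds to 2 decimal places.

0.53 s

A = Σ Sᵢαᵢ = 234*0.97 + 2*0.04 + 284.1*0.38 + 234*0.02 + 1.8*0.02 + 17.8*0.90 + 4.3*0.53 = 358.033 sabins.
Volume V = 18 × 13 × 5 = 1170 m³.
T = 0.161 V/A = 0.161·1170/358.033 = 0.53 s.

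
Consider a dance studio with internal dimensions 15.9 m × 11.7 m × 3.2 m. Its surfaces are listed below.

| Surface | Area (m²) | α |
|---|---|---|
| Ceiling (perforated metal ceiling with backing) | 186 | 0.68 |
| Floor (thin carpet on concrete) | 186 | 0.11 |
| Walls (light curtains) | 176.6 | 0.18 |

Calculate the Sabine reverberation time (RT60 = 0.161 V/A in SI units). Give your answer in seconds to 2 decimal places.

0.54 sec

A = Σ Sᵢαᵢ = 186*0.68 + 186*0.11 + 176.6*0.18 = 178.728 sabins.
Volume V = 15.9 × 11.7 × 3.2 = 595.296 m³.
RT60 = 0.161 · V / A = 0.161 × 595.296 / 178.728 = 0.54 s.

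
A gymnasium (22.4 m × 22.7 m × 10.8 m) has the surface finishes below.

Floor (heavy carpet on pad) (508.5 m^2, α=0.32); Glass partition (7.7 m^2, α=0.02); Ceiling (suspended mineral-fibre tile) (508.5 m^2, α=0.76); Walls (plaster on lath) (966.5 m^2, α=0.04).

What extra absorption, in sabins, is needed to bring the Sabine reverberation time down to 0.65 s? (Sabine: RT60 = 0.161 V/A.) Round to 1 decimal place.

772.2 sabins

Total absorption A₁ = 508.5*0.32 + 7.7*0.02 + 508.5*0.76 + 966.5*0.04
  = 162.720 + 0.154 + 386.460 + 38.660 = 587.994 m^2 sabins.
Target A₂ = 0.161·5491.584/0.65 = 1360.223 sabins (V = 5491.584 m³).
ΔA = A₂ − A₁ = 1360.223 − 587.994 = 772.2 sabins.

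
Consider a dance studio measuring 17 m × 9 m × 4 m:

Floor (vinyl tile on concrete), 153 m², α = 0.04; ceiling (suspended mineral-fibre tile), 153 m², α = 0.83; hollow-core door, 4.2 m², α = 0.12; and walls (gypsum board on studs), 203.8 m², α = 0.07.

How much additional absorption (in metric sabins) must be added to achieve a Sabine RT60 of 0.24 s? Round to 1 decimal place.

Total absorption A₁ = 153·0.04 + 153·0.83 + 4.2·0.12 + 203.8·0.07
  = 6.120 + 126.990 + 0.504 + 14.266 = 147.880 m² sabins.
Target A₂ = 0.161·612/0.24 = 410.550 sabins (V = 612 m³).
Additional absorption ΔA = 410.550 − 147.880 = 262.7 sabins.

262.7 sabins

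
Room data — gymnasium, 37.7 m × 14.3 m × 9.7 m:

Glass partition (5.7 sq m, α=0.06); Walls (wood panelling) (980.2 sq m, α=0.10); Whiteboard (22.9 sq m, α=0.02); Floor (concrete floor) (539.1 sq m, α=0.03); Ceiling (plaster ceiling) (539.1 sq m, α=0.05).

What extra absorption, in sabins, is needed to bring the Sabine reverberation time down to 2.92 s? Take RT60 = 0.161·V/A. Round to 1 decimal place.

146.4 sabins

A₁ = Σ Sᵢαᵢ = 5.7×0.06 + 980.2×0.10 + 22.9×0.02 + 539.1×0.03 + 539.1×0.05 = 141.948 sabins.
For T = 2.92 s, need A₂ = 0.161·V/T = 0.161·5229.367/2.92 = 288.332 sabins.
ΔA = A₂ − A₁ = 288.332 − 141.948 = 146.4 sabins.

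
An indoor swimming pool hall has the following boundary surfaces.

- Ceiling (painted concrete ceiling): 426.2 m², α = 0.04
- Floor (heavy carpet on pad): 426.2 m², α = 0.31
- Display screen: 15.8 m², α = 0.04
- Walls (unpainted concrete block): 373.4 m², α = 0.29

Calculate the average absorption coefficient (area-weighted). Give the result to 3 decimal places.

0.208

S = Σ Sᵢ = 426.2 + 426.2 + 15.8 + 373.4 = 1241.6 m².
Σ(Sᵢαᵢ) = 426.2×0.04 + 426.2×0.31 + 15.8×0.04 + 373.4×0.29 = 258.088.
ᾱ = A/S = 0.208.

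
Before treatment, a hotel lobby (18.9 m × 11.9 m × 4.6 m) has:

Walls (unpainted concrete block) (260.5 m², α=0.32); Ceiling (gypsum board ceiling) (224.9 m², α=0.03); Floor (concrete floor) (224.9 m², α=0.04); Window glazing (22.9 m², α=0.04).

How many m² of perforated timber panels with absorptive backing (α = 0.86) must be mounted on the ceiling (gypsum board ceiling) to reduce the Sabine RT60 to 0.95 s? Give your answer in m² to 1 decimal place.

90.7

Total absorption A₁ = 260.5×0.32 + 224.9×0.03 + 224.9×0.04 + 22.9×0.04
  = 83.360 + 6.747 + 8.996 + 0.916 = 100.019 m² sabins.
Required A₂ = 0.161·1034.586/0.95 = 175.335 sabins.
ΔA needed = 175.335 − 100.019 = 75.316 sabins.
Net gain per m²: Δα = 0.86 − 0.03 = 0.83.
Area = ΔA/Δα = 75.316/0.83 = 90.7 m².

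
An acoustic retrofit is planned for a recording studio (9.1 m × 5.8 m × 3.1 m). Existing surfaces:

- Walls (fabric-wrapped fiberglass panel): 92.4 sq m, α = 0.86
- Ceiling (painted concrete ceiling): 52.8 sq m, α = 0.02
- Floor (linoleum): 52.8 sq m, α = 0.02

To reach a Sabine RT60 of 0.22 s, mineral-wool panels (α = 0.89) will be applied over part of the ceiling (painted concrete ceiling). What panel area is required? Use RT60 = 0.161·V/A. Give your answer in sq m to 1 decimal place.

A₁ = Σ Sᵢαᵢ = 92.4×0.86 + 52.8×0.02 + 52.8×0.02 = 81.576 sabins.
V = 163.618 m³. Target absorption A₂ = 0.161 × 163.618 / 0.22 = 119.739 sabins.
Absorption to add: 119.739 − 81.576 = 38.163 sabins.
Each sq m of panel replacing the ceiling (painted concrete ceiling) adds (0.89 − 0.02) = 0.87 sabins.
Panel area = 38.163 / 0.87 = 43.9 sq m.

43.9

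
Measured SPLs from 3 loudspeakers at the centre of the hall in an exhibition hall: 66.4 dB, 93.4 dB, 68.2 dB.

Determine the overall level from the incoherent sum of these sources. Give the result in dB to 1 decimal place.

Converting to relative power and adding: 10^(66.4/10) + 10^(93.4/10) + 10^(68.2/10) = 2.199e+09.
Combined level = 10 log₁₀(2.199e+09) = 93.4 dB.

93.4 dB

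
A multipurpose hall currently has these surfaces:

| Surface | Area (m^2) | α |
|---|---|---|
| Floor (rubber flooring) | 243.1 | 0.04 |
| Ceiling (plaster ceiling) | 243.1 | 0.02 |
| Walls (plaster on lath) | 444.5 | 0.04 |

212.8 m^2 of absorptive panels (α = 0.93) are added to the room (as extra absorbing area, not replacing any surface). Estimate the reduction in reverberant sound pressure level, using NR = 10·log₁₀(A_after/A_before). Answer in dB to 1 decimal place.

Total absorption A_before = 243.1*0.04 + 243.1*0.02 + 444.5*0.04
  = 9.724 + 4.862 + 17.780 = 32.366 m^2 sabins.
Treatment contributes 212.8·0.93 = 197.904 sabins.
A_after = 32.366 + 197.904 = 230.270 sabins.
Reduction = 10 log₁₀(A_after/A_before) = 10 log₁₀(7.1146) = 8.5 dB.

8.5 dB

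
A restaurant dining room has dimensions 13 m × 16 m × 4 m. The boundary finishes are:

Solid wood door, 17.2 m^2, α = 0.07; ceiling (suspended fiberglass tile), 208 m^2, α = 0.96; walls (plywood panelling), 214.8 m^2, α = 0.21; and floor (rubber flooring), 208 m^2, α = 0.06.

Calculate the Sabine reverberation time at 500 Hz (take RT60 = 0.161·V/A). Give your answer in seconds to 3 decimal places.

A = Σ Sᵢαᵢ = 17.2*0.07 + 208*0.96 + 214.8*0.21 + 208*0.06 = 258.472 sabins.
Room volume: 832 m³.
RT60 = 0.161 · V / A = 0.161 × 832 / 258.472 = 0.518 s.

0.518 s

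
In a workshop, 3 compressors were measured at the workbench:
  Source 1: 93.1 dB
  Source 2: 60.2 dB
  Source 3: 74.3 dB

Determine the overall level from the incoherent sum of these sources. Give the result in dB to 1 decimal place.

93.2 dB

Converting to relative power and adding: 10^(93.1/10) + 10^(60.2/10) + 10^(74.3/10) = 2.07e+09.
Combined level = 10 log₁₀(2.07e+09) = 93.2 dB.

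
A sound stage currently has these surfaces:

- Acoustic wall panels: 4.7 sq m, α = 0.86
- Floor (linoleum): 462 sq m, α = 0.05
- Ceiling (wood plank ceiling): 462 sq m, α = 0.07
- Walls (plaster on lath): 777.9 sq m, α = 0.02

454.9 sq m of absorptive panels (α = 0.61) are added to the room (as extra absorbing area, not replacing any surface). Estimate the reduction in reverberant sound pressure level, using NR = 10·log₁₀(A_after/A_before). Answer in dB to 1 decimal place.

Equivalent absorption area: A_before = 4.7×0.86 + 462×0.05 + 462×0.07 + 777.9×0.02 = 75.040 sq m.
Added absorption = 454.9 × 0.61 = 277.489 sabins.
New total A_after = 352.529 sabins.
NR = 10·log₁₀(352.529/75.040) = 6.7 dB.

6.7 dB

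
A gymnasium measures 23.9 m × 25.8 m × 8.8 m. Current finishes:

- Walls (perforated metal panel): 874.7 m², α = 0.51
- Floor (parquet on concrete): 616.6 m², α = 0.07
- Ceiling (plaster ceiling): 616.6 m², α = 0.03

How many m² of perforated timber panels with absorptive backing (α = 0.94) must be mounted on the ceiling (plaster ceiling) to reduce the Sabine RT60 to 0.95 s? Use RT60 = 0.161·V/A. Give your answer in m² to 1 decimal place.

452.6

Equivalent absorption area: A₁ = 874.7*0.51 + 616.6*0.07 + 616.6*0.03 = 507.757 m².
V = 5426.256 m³. Target absorption A₂ = 0.161 × 5426.256 / 0.95 = 919.608 sabins.
ΔA needed = 919.608 − 507.757 = 411.851 sabins.
Each m² of panel replacing the ceiling (plaster ceiling) adds (0.94 − 0.03) = 0.91 sabins.
Area = ΔA/Δα = 411.851/0.91 = 452.6 m².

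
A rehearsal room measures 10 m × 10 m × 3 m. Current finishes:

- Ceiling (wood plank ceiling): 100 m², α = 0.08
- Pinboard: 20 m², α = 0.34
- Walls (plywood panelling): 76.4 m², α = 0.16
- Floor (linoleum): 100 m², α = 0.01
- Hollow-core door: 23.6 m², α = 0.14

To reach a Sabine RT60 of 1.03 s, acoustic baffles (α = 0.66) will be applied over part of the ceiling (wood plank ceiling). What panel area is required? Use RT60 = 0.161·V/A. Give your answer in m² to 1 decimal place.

Summing Sᵢαᵢ: 8.000 + 6.800 + 12.224 + 1.000 + 3.304 → A₁ = 31.328 sabins.
V = 300 m³. Target absorption A₂ = 0.161 × 300 / 1.03 = 46.893 sabins.
Absorption to add: 46.893 − 31.328 = 15.565 sabins.
Each m² of panel replacing the ceiling (wood plank ceiling) adds (0.66 − 0.08) = 0.58 sabins.
Area = ΔA/Δα = 15.565/0.58 = 26.8 m².

26.8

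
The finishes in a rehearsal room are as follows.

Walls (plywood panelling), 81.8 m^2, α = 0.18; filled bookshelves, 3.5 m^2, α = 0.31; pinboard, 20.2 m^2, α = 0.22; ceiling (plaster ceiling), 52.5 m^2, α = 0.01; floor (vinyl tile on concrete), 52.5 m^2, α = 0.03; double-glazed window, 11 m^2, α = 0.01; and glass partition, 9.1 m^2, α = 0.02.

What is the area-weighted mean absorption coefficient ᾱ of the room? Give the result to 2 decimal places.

0.10

S = Σ Sᵢ = 81.8 + 3.5 + 20.2 + 52.5 + 52.5 + 11 + 9.1 = 230.6 m^2.
Σ(Sᵢαᵢ) = 81.8·0.18 + 3.5·0.31 + 20.2·0.22 + 52.5·0.01 + 52.5·0.03 + 11·0.01 + 9.1·0.02 = 22.645.
ᾱ = 22.645 / 230.6 = 0.10.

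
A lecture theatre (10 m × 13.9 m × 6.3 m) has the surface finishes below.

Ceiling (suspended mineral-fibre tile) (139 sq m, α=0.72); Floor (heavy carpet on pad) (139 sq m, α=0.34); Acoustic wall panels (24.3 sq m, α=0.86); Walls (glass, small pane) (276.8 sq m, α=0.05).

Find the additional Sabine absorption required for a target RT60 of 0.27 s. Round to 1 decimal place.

340.1 sabins

Equivalent absorption area: A₁ = 139×0.72 + 139×0.34 + 24.3×0.86 + 276.8×0.05 = 182.078 sq m.
For T = 0.27 s, need A₂ = 0.161·V/T = 0.161·875.7/0.27 = 522.177 sabins.
Shortfall: 522.177 − 182.078 = 340.1 sabins.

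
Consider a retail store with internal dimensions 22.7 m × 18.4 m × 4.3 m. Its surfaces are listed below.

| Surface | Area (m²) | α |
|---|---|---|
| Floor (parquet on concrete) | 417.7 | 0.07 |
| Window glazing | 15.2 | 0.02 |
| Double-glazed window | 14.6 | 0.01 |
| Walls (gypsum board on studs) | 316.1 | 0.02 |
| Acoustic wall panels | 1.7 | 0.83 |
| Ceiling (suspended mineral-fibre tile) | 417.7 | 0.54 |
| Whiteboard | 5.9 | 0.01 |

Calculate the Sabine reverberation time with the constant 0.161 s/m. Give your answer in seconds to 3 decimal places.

A = Σ Sᵢαᵢ = 417.7×0.07 + 15.2×0.02 + 14.6×0.01 + 316.1×0.02 + 1.7×0.83 + 417.7×0.54 + 5.9×0.01 = 263.039 sabins.
V = 22.7·18.4·4.3 = 1796.024 m³.
RT60 = 0.161 · V / A = 0.161 × 1796.024 / 263.039 = 1.099 s.

1.099 s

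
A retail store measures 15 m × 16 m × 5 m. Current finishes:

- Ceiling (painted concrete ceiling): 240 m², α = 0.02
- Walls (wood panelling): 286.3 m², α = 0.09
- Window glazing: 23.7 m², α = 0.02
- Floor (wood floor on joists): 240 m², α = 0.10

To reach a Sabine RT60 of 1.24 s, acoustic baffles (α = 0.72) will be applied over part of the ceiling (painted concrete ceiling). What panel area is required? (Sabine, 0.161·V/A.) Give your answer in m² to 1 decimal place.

A₁ = Σ Sᵢαᵢ = 240*0.02 + 286.3*0.09 + 23.7*0.02 + 240*0.10 = 55.041 sabins.
V = 1200 m³. Target absorption A₂ = 0.161 × 1200 / 1.24 = 155.806 sabins.
ΔA needed = 155.806 − 55.041 = 100.765 sabins.
Each m² of panel replacing the ceiling (painted concrete ceiling) adds (0.72 − 0.02) = 0.70 sabins.
Panel area = 100.765 / 0.70 = 144.0 m².

144.0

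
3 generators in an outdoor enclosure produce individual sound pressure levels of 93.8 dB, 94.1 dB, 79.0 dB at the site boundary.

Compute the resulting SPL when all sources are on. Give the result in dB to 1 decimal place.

97.0 dB

Converting to relative power and adding: 10^(93.8/10) + 10^(94.1/10) + 10^(79.0/10) = 5.049e+09.
Back to dB: 10·log₁₀ Σ = 97.0 dB.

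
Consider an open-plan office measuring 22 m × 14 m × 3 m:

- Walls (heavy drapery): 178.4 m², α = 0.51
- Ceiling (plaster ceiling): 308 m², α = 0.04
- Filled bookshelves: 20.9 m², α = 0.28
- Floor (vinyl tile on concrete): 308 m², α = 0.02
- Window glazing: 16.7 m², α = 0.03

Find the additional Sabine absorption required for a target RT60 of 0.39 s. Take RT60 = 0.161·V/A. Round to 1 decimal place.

Total absorption A₁ = 178.4×0.51 + 308×0.04 + 20.9×0.28 + 308×0.02 + 16.7×0.03
  = 90.984 + 12.320 + 5.852 + 6.160 + 0.501 = 115.817 m² sabins.
For T = 0.39 s, need A₂ = 0.161·V/T = 0.161·924/0.39 = 381.446 sabins.
Additional absorption ΔA = 381.446 − 115.817 = 265.6 sabins.

265.6 sabins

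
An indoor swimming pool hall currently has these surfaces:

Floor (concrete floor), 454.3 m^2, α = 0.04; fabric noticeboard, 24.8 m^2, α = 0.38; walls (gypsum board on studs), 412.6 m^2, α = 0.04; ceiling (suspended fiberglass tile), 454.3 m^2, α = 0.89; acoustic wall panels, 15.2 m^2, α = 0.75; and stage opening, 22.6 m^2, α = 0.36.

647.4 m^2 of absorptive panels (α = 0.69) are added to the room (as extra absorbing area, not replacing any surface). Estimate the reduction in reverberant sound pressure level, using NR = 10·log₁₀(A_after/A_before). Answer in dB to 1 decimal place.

2.9 dB

A_before = Σ Sᵢαᵢ = 454.3*0.04 + 24.8*0.38 + 412.6*0.04 + 454.3*0.89 + 15.2*0.75 + 22.6*0.36 = 467.963 sabins.
Added absorption = 647.4 × 0.69 = 446.706 sabins.
New total A_after = 914.669 sabins.
Reduction = 10 log₁₀(A_after/A_before) = 10 log₁₀(1.9546) = 2.9 dB.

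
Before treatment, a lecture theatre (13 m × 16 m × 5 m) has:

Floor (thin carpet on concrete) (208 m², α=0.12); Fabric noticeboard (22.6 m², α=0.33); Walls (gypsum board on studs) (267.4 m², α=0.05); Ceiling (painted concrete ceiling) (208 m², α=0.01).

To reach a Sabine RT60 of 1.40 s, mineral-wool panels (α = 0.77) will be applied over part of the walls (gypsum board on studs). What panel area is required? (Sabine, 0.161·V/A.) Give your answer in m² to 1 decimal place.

Total absorption A₁ = 208*0.12 + 22.6*0.33 + 267.4*0.05 + 208*0.01
  = 24.960 + 7.458 + 13.370 + 2.080 = 47.868 m² sabins.
V = 1040 m³. Target absorption A₂ = 0.161 × 1040 / 1.40 = 119.600 sabins.
ΔA needed = 119.600 − 47.868 = 71.732 sabins.
Each m² of panel replacing the walls (gypsum board on studs) adds (0.77 − 0.05) = 0.72 sabins.
Panel area = 71.732 / 0.72 = 99.6 m².

99.6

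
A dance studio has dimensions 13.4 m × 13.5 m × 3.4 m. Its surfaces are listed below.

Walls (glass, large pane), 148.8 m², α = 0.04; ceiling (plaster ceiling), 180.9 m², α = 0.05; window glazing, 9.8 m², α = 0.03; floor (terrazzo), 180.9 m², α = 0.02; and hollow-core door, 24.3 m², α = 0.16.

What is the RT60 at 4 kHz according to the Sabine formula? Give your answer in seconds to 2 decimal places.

Total absorption A = 148.8·0.04 + 180.9·0.05 + 9.8·0.03 + 180.9·0.02 + 24.3·0.16
  = 5.952 + 9.045 + 0.294 + 3.618 + 3.888 = 22.797 m² sabins.
V = 13.4·13.5·3.4 = 615.06 m³.
Sabine: RT60 = 0.161 × 615.06 / 22.797 = 4.34 s.

4.34 sec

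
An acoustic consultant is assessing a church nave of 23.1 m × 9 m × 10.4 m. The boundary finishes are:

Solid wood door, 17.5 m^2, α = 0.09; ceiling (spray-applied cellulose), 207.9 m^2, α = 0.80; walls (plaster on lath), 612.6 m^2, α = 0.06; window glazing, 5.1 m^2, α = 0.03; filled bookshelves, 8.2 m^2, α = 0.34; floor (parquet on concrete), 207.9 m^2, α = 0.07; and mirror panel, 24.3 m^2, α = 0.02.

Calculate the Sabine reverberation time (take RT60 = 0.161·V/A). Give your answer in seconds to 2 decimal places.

1.56 s

Equivalent absorption area: A = 17.5*0.09 + 207.9*0.80 + 612.6*0.06 + 5.1*0.03 + 8.2*0.34 + 207.9*0.07 + 24.3*0.02 = 222.631 m^2.
V = 23.1·9·10.4 = 2162.16 m³.
Sabine: RT60 = 0.161 × 2162.16 / 222.631 = 1.56 s.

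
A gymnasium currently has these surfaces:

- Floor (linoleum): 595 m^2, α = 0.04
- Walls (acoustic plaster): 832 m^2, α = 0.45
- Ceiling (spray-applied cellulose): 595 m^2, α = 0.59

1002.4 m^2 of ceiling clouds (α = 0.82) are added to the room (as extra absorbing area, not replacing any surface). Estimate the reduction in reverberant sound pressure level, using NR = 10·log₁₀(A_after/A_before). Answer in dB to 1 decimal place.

3.2 dB

A_before = Σ Sᵢαᵢ = 595·0.04 + 832·0.45 + 595·0.59 = 749.250 sabins.
Treatment contributes 1002.4·0.82 = 821.968 sabins.
A_after = 749.250 + 821.968 = 1571.218 sabins.
Reduction = 10 log₁₀(A_after/A_before) = 10 log₁₀(2.0971) = 3.2 dB.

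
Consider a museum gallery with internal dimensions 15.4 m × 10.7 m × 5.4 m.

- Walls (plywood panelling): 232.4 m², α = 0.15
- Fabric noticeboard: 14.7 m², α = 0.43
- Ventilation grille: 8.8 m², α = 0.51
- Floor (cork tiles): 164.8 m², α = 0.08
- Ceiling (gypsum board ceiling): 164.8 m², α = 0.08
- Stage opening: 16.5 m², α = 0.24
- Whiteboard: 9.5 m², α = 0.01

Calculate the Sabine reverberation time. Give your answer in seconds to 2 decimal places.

Summing Sᵢαᵢ: 34.860 + 6.321 + 4.488 + 13.184 + 13.184 + 3.960 + 0.095 → A = 76.092 sabins.
Room volume: 889.812 m³.
T = 0.161 V/A = 0.161·889.812/76.092 = 1.88 s.

1.88 s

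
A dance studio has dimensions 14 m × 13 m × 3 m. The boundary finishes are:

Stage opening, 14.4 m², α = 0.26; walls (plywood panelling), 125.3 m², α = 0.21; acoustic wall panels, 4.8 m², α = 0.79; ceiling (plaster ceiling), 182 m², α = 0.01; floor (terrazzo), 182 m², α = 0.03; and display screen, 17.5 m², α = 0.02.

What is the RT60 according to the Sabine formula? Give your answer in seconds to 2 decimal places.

Equivalent absorption area: A = 14.4*0.26 + 125.3*0.21 + 4.8*0.79 + 182*0.01 + 182*0.03 + 17.5*0.02 = 41.479 m².
Volume V = 14 × 13 × 3 = 546 m³.
RT60 = 0.161 · V / A = 0.161 × 546 / 41.479 = 2.12 s.

2.12 sec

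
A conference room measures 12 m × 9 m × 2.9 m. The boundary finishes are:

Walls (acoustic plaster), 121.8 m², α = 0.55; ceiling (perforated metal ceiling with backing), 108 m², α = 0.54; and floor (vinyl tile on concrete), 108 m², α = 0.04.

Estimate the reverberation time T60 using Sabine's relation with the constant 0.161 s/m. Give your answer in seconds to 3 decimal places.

0.389 s

A = Σ Sᵢαᵢ = 121.8×0.55 + 108×0.54 + 108×0.04 = 129.630 sabins.
Volume V = 12 × 9 × 2.9 = 313.2 m³.
T = 0.161 V/A = 0.161·313.2/129.630 = 0.389 s.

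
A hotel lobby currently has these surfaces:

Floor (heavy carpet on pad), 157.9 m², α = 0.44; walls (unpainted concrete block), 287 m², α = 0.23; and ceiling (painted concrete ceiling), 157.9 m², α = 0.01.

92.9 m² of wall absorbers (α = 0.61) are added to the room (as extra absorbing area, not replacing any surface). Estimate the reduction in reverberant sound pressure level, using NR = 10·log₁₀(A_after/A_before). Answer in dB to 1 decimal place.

1.5 dB

A_before = Σ Sᵢαᵢ = 157.9*0.44 + 287*0.23 + 157.9*0.01 = 137.065 sabins.
Added absorption = 92.9 × 0.61 = 56.669 sabins.
New total A_after = 193.734 sabins.
NR = 10·log₁₀(193.734/137.065) = 1.5 dB.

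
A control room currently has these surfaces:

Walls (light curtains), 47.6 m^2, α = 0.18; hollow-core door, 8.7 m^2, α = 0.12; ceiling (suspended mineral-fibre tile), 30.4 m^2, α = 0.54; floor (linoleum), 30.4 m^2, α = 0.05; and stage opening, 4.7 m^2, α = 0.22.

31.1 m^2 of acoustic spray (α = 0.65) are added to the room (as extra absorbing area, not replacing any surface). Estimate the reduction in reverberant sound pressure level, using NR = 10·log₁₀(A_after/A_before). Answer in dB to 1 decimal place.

Total absorption A_before = 47.6·0.18 + 8.7·0.12 + 30.4·0.54 + 30.4·0.05 + 4.7·0.22
  = 8.568 + 1.044 + 16.416 + 1.520 + 1.034 = 28.582 m^2 sabins.
Added absorption = 31.1 × 0.65 = 20.215 sabins.
A_after = 28.582 + 20.215 = 48.797 sabins.
Reduction = 10 log₁₀(A_after/A_before) = 10 log₁₀(1.7073) = 2.3 dB.

2.3 dB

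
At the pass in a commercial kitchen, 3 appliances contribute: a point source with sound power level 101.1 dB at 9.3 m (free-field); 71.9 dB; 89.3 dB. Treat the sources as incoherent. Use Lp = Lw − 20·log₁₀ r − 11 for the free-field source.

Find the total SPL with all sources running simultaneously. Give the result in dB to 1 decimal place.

89.4 dB

Source at 9.3 m: Lp = 101.1 − 20·log₁₀(9.3) − 11 = 70.7 dB.
Converting to relative power and adding: 10^(70.7/10) + 10^(71.9/10) + 10^(89.3/10) = 8.784e+08.
L_total = 10·log₁₀(8.784e+08) = 89.4 dB.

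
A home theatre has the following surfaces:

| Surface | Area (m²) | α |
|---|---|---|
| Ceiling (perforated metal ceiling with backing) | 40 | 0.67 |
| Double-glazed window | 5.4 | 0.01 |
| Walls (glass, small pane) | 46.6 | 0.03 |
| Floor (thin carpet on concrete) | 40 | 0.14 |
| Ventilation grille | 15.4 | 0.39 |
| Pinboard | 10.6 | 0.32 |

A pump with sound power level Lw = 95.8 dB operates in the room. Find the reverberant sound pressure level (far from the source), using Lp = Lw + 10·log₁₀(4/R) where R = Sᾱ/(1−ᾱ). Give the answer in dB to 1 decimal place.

A = 43.250 sabins; S = 158.0 m².
ᾱ = 0.2737, so room constant R = A/(1−ᾱ) = 59.548 m².
Lp = 95.8 + 10·log₁₀(4/59.548) = 95.8 + (-11.73) = 84.1 dB.

84.1 dB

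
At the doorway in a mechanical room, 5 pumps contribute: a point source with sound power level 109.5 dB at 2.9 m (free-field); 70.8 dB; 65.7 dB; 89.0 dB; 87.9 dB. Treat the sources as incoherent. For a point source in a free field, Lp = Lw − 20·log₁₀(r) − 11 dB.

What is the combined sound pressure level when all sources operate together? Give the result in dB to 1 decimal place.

93.6 dB

Source at 2.9 m: Lp = 109.5 − 20·log₁₀(2.9) − 11 = 89.3 dB.
Sum in the linear (power) domain: Σ 10^(Lᵢ/10) = 10^(89.3/10) + 10^(70.8/10) + 10^(65.7/10) + 10^(89.0/10) + 10^(87.9/10) = 2.278e+09.
Combined level = 10 log₁₀(2.278e+09) = 93.6 dB.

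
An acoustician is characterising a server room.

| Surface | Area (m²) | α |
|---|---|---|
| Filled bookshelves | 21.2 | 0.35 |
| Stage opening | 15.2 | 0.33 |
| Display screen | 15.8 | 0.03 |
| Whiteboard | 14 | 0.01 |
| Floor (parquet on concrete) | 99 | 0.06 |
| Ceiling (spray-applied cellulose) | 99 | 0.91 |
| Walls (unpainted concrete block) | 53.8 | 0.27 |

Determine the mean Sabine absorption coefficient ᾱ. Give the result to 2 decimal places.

0.39

Total surface area S = 318.0 m².
Σ(Sᵢαᵢ) = 21.2×0.35 + 15.2×0.33 + 15.8×0.03 + 14×0.01 + 99×0.06 + 99×0.91 + 53.8×0.27 = 123.606.
ᾱ = 123.606 / 318.0 = 0.39.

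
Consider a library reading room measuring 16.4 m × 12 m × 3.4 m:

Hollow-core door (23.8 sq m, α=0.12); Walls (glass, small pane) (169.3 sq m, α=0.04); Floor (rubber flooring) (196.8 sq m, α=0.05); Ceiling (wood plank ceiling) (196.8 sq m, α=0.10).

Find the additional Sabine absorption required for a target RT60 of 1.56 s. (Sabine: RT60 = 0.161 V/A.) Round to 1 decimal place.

29.9 sabins

Equivalent absorption area: A₁ = 23.8×0.12 + 169.3×0.04 + 196.8×0.05 + 196.8×0.10 = 39.148 sq m.
For T = 1.56 s, need A₂ = 0.161·V/T = 0.161·669.12/1.56 = 69.057 sabins.
Additional absorption ΔA = 69.057 − 39.148 = 29.9 sabins.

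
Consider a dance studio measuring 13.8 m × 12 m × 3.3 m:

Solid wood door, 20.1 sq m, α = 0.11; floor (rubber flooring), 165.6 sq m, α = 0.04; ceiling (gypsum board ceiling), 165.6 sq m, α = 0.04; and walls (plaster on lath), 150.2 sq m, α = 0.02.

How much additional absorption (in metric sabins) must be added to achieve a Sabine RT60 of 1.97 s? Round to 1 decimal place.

26.2 sabins

Summing Sᵢαᵢ: 2.211 + 6.624 + 6.624 + 3.004 → A₁ = 18.463 sabins.
For T = 1.97 s, need A₂ = 0.161·V/T = 0.161·546.48/1.97 = 44.662 sabins.
Shortfall: 44.662 − 18.463 = 26.2 sabins.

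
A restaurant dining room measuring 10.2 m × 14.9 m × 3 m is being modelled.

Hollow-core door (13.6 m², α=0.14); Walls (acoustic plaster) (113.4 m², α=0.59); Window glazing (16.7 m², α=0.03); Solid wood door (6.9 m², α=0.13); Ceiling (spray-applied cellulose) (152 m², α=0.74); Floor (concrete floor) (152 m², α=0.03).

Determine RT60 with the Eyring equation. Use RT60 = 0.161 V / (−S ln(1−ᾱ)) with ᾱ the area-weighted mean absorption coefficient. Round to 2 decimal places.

0.30 seconds

S = Σ Sᵢ = 454.6 m².
Absorption A = 13.6×0.14 + 113.4×0.59 + 16.7×0.03 + 6.9×0.13 + 152×0.74 + 152×0.03 = 187.248 sabins.
Mean coefficient ᾱ = A/S = 0.4119.
Eyring denominator: −S ln(1−ᾱ) = 241.328.
V = 10.2 × 14.9 × 3 = 455.94 m³.
T = 0.161·V/[−S·ln(1−ᾱ)] = 0.161·455.94/241.328 = 0.30 s.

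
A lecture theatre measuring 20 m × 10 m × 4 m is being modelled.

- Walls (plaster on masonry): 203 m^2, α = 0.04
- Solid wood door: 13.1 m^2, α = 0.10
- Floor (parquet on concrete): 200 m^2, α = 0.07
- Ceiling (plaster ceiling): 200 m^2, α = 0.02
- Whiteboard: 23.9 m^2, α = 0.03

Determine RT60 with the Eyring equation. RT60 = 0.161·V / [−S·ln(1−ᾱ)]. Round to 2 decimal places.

Total surface area S = 203 + 13.1 + 200 + 200 + 23.9 = 640.0 m^2.
Σ(Sᵢαᵢ) = 203×0.04 + 13.1×0.10 + 200×0.07 + 200×0.02 + 23.9×0.03 = 28.147.
ᾱ = 28.147 / 640.0 = 0.0440.
−S·ln(1−ᾱ) = −640.0 × ln(1 − 0.0440) = 28.798.
V = 20 × 10 × 4 = 800 m³.
T = 0.161·V/[−S·ln(1−ᾱ)] = 0.161·800/28.798 = 4.47 s.

4.47 s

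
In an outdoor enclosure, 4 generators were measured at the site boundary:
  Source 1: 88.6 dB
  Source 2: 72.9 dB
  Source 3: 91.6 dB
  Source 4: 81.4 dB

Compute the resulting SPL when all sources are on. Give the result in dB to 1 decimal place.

93.7 dB

Sum in the linear (power) domain: Σ 10^(Lᵢ/10) = 10^(88.6/10) + 10^(72.9/10) + 10^(91.6/10) + 10^(81.4/10) = 2.327e+09.
Back to dB: 10·log₁₀ Σ = 93.7 dB.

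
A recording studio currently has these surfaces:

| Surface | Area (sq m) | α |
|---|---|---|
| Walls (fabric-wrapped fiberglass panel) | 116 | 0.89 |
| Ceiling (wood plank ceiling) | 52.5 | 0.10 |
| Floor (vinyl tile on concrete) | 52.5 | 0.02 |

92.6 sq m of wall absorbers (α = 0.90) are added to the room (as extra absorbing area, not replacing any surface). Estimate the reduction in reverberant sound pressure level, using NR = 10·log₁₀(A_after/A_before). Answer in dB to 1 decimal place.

Equivalent absorption area: A_before = 116*0.89 + 52.5*0.10 + 52.5*0.02 = 109.540 sq m.
Added absorption = 92.6 × 0.90 = 83.340 sabins.
A_after = 109.540 + 83.340 = 192.880 sabins.
NR = 10·log₁₀(192.880/109.540) = 2.5 dB.

2.5 dB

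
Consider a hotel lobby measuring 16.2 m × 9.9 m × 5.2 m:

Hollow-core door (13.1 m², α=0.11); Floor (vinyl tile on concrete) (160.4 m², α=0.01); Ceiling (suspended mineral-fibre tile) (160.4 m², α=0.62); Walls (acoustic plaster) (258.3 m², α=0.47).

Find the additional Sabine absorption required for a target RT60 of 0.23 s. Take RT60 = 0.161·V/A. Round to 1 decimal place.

Total absorption A₁ = 13.1*0.11 + 160.4*0.01 + 160.4*0.62 + 258.3*0.47
  = 1.441 + 1.604 + 99.448 + 121.401 = 223.894 m² sabins.
Target A₂ = 0.161·833.976/0.23 = 583.783 sabins (V = 833.976 m³).
ΔA = A₂ − A₁ = 583.783 − 223.894 = 359.9 sabins.

359.9 sabins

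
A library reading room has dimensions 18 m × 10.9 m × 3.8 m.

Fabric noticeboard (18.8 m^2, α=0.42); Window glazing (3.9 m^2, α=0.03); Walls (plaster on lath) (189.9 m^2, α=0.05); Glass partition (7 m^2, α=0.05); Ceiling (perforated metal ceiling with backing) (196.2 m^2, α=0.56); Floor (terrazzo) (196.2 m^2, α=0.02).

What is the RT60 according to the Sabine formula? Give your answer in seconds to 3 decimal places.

0.912 sec

Total absorption A = 18.8·0.42 + 3.9·0.03 + 189.9·0.05 + 7·0.05 + 196.2·0.56 + 196.2·0.02
  = 7.896 + 0.117 + 9.495 + 0.350 + 109.872 + 3.924 = 131.654 m^2 sabins.
Volume V = 18 × 10.9 × 3.8 = 745.56 m³.
RT60 = 0.161 · V / A = 0.161 × 745.56 / 131.654 = 0.912 s.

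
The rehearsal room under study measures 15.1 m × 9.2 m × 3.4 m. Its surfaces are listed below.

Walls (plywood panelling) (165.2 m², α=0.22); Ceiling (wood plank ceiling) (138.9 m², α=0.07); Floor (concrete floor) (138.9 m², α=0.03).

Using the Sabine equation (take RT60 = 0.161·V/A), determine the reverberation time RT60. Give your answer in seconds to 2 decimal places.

1.51 seconds

Summing Sᵢαᵢ: 36.344 + 9.723 + 4.167 → A = 50.234 sabins.
Volume V = 15.1 × 9.2 × 3.4 = 472.328 m³.
T = 0.161 V/A = 0.161·472.328/50.234 = 1.51 s.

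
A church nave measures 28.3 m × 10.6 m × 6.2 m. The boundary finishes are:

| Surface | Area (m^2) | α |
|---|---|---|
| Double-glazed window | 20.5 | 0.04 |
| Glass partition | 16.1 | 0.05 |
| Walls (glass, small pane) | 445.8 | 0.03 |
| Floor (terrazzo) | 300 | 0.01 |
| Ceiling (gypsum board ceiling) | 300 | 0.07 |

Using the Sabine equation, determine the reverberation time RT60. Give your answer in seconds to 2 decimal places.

7.68 s

Total absorption A = 20.5·0.04 + 16.1·0.05 + 445.8·0.03 + 300·0.01 + 300·0.07
  = 0.820 + 0.805 + 13.374 + 3.000 + 21.000 = 38.999 m^2 sabins.
V = 28.3·10.6·6.2 = 1859.876 m³.
Sabine: RT60 = 0.161 × 1859.876 / 38.999 = 7.68 s.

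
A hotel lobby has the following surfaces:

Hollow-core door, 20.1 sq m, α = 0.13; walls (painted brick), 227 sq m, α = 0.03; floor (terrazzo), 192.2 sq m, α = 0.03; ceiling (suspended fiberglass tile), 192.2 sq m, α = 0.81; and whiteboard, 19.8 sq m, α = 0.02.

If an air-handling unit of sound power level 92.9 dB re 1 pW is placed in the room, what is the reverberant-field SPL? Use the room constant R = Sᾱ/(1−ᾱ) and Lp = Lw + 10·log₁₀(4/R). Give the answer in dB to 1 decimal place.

A = 171.267 sabins; S = 651.3 sq m.
ᾱ = 0.2630, so room constant R = A/(1−ᾱ) = 232.384 sq m.
Lp = Lw + 10 log₁₀(4/R) = 92.9 -17.64 = 75.3 dB.

75.3 dB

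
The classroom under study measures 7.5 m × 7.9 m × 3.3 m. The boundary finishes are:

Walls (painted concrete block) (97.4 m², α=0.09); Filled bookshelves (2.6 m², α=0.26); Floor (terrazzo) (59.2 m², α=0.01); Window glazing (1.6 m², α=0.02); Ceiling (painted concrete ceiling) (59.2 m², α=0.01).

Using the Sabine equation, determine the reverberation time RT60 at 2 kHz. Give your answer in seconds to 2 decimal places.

2.95 seconds

A = Σ Sᵢαᵢ = 97.4*0.09 + 2.6*0.26 + 59.2*0.01 + 1.6*0.02 + 59.2*0.01 = 10.658 sabins.
V = 7.5·7.9·3.3 = 195.525 m³.
RT60 = 0.161 · V / A = 0.161 × 195.525 / 10.658 = 2.95 s.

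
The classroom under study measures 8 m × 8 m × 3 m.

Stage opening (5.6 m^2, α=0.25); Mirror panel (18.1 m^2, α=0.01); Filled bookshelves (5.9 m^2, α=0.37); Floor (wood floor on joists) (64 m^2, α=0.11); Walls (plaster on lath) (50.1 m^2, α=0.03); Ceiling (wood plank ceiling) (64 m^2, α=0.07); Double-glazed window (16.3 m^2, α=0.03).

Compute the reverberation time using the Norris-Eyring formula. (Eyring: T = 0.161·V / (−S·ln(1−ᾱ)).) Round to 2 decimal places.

Total surface area S = 5.6 + 18.1 + 5.9 + 64 + 50.1 + 64 + 16.3 = 224.0 m^2.
Σ(Sᵢαᵢ) = 5.6×0.25 + 18.1×0.01 + 5.9×0.37 + 64×0.11 + 50.1×0.03 + 64×0.07 + 16.3×0.03 = 17.276.
ᾱ = 17.276 / 224.0 = 0.0771.
−S·ln(1−ᾱ) = −224.0 × ln(1 − 0.0771) = 17.973.
V = 8 × 8 × 3 = 192 m³.
RT60 = 0.161 × 192 / 17.973 = 1.72 s.

1.72 sec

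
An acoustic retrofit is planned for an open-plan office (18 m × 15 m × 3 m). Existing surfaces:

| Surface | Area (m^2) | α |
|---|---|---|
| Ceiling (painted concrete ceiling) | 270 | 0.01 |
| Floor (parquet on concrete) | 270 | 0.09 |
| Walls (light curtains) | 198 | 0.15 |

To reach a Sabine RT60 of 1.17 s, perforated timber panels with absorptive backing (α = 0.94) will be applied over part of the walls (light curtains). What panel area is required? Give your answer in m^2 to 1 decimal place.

Total absorption A₁ = 270×0.01 + 270×0.09 + 198×0.15
  = 2.700 + 24.300 + 29.700 = 56.700 m^2 sabins.
Required A₂ = 0.161·810/1.17 = 111.462 sabins.
ΔA needed = 111.462 − 56.700 = 54.762 sabins.
Each m^2 of panel replacing the walls (light curtains) adds (0.94 − 0.15) = 0.79 sabins.
Panel area = 54.762 / 0.79 = 69.3 m^2.

69.3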